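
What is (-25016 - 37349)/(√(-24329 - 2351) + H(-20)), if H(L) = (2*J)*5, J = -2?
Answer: 62365/1354 + 12473*I*√6670/2708 ≈ 46.06 + 376.17*I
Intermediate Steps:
H(L) = -20 (H(L) = (2*(-2))*5 = -4*5 = -20)
(-25016 - 37349)/(√(-24329 - 2351) + H(-20)) = (-25016 - 37349)/(√(-24329 - 2351) - 20) = -62365/(√(-26680) - 20) = -62365/(2*I*√6670 - 20) = -62365/(-20 + 2*I*√6670)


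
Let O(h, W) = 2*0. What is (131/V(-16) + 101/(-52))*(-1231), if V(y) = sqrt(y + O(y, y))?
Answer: 124331/52 + 161261*I/4 ≈ 2391.0 + 40315.0*I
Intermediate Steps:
O(h, W) = 0
V(y) = sqrt(y) (V(y) = sqrt(y + 0) = sqrt(y))
(131/V(-16) + 101/(-52))*(-1231) = (131/(sqrt(-16)) + 101/(-52))*(-1231) = (131/((4*I)) + 101*(-1/52))*(-1231) = (131*(-I/4) - 101/52)*(-1231) = (-131*I/4 - 101/52)*(-1231) = (-101/52 - 131*I/4)*(-1231) = 124331/52 + 161261*I/4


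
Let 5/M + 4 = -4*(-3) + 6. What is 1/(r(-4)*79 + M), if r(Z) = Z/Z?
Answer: 14/1111 ≈ 0.012601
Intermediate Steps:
r(Z) = 1
M = 5/14 (M = 5/(-4 + (-4*(-3) + 6)) = 5/(-4 + (12 + 6)) = 5/(-4 + 18) = 5/14 ≈ 0.35714)
1/(r(-4)*79 + M) = 1/(1*79 + 5/14) = 1/(79 + 5/14) = 1/(1111/14) = 14/1111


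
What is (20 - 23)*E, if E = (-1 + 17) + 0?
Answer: -48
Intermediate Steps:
E = 16 (E = 16 + 0 = 16)
(20 - 23)*E = (20 - 23)*16 = -3*16 = -48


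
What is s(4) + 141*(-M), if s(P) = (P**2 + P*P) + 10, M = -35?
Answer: 4977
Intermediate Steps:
s(P) = 10 + 2*P**2 (s(P) = (P**2 + P**2) + 10 = 2*P**2 + 10 = 10 + 2*P**2)
s(4) + 141*(-M) = (10 + 2*4**2) + 141*(-1*(-35)) = (10 + 2*16) + 141*35 = (10 + 32) + 4935 = 42 + 4935 = 4977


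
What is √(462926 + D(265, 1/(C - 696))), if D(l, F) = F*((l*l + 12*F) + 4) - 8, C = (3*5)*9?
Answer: √145650617421/561 ≈ 680.29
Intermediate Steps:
C = 135 (C = 15*9 = 135)
D(l, F) = -8 + F*(4 + l² + 12*F) (D(l, F) = F*((l² + 12*F) + 4) - 8 = F*(4 + l² + 12*F) - 8 = -8 + F*(4 + l² + 12*F))
√(462926 + D(265, 1/(C - 696))) = √(462926 + (-8 + 4/(135 - 696) + 12*(1/(135 - 696))² + 265²/(135 - 696))) = √(462926 + (-8 + 4/(-561) + 12*(1/(-561))² + 70225/(-561))) = √(462926 + (-8 + 4*(-1/561) + 12*(-1/561)² - 1/561*70225)) = √(462926 + (-8 - 4/561 + 12*(1/314721) - 70225/561)) = √(462926 + (-8 - 4/561 + 4/104907 - 70225/561)) = √(462926 - 13972075/104907) = √(48550205807/104907) = √145650617421/561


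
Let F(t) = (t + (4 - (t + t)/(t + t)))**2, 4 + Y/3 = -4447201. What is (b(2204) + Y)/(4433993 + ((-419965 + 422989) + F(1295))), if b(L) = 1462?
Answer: -13340153/6121821 ≈ -2.1791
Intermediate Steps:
Y = -13341615 (Y = -12 + 3*(-4447201) = -12 - 13341603 = -13341615)
F(t) = (3 + t)**2 (F(t) = (t + (4 - 2*t/(2*t)))**2 = (t + (4 - 2*t*1/(2*t)))**2 = (t + (4 - 1*1))**2 = (t + (4 - 1))**2 = (t + 3)**2 = (3 + t)**2)
(b(2204) + Y)/(4433993 + ((-419965 + 422989) + F(1295))) = (1462 - 13341615)/(4433993 + ((-419965 + 422989) + (3 + 1295)**2)) = -13340153/(4433993 + (3024 + 1298**2)) = -13340153/(4433993 + (3024 + 1684804)) = -13340153/(4433993 + 1687828) = -13340153/6121821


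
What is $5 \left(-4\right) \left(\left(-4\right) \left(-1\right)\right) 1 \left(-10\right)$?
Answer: $800$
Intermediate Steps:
$5 \left(-4\right) \left(\left(-4\right) \left(-1\right)\right) 1 \left(-10\right) = \left(-20\right) 4 \cdot 1 \left(-10\right) = \left(-80\right) 1 \left(-10\right) = \left(-80\right) \left(-10\right) = 800$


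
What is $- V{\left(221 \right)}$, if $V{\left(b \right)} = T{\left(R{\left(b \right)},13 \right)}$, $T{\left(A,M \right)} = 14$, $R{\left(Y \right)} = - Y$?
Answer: $-14$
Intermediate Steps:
$V{\left(b \right)} = 14$
$- V{\left(221 \right)} = \left(-1\right) 14 = -14$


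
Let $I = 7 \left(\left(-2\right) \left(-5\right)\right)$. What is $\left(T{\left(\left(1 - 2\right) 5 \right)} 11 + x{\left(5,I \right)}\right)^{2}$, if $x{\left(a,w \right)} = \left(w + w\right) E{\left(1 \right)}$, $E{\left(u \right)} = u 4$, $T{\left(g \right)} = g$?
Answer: $255025$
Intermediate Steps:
$I = 70$ ($I = 7 \cdot 10 = 70$)
$E{\left(u \right)} = 4 u$
$x{\left(a,w \right)} = 8 w$ ($x{\left(a,w \right)} = \left(w + w\right) 4 \cdot 1 = 2 w 4 = 8 w$)
$\left(T{\left(\left(1 - 2\right) 5 \right)} 11 + x{\left(5,I \right)}\right)^{2} = \left(\left(1 - 2\right) 5 \cdot 11 + 8 \cdot 70\right)^{2} = \left(\left(-1\right) 5 \cdot 11 + 560\right)^{2} = \left(\left(-5\right) 11 + 560\right)^{2} = \left(-55 + 560\right)^{2} = 505^{2} = 255025$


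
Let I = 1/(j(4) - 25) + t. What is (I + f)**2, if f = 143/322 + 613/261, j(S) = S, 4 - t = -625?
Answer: 2818879922265625/7063057764 ≈ 3.9910e+5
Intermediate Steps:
t = 629 (t = 4 - 1*(-625) = 4 + 625 = 629)
f = 234709/84042 (f = 143*(1/322) + 613*(1/261) = 143/322 + 613/261 = 234709/84042 ≈ 2.7928)
I = 13208/21 (I = 1/(4 - 25) + 629 = 1/(-21) + 629 = -1/21 + 629 = 13208/21 ≈ 628.95)
(I + f)**2 = (13208/21 + 234709/84042)**2 = (53093125/84042)**2 = 2818879922265625/7063057764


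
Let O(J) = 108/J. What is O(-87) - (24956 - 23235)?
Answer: -49945/29 ≈ -1722.2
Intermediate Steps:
O(-87) - (24956 - 23235) = 108/(-87) - (24956 - 23235) = 108*(-1/87) - 1*1721 = -36/29 - 1721 = -49945/29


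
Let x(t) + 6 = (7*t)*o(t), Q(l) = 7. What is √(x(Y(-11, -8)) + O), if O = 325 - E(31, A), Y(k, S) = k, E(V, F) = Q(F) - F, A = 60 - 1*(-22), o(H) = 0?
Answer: √394 ≈ 19.849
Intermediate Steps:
A = 82 (A = 60 + 22 = 82)
E(V, F) = 7 - F
x(t) = -6 (x(t) = -6 + (7*t)*0 = -6 + 0 = -6)
O = 400 (O = 325 - (7 - 1*82) = 325 - (7 - 82) = 325 - 1*(-75) = 325 + 75 = 400)
√(x(Y(-11, -8)) + O) = √(-6 + 400) = √394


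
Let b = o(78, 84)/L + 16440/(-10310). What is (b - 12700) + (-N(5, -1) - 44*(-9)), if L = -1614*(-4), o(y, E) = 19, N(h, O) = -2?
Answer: -81894379147/6656136 ≈ -12304.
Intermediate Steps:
L = 6456
b = -10594075/6656136 (b = 19/6456 + 16440/(-10310) = 19*(1/6456) + 16440*(-1/10310) = 19/6456 - 1644/1031 = -10594075/6656136 ≈ -1.5916)
(b - 12700) + (-N(5, -1) - 44*(-9)) = (-10594075/6656136 - 12700) + (-1*(-2) - 44*(-9)) = -84543521275/6656136 + (2 + 396) = -84543521275/6656136 + 398 = -81894379147/6656136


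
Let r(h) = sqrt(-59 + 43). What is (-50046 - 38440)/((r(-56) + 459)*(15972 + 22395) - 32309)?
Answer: -97213728124/19313418681985 + 1697471181*I/38626837363970 ≈ -0.0050335 + 4.3945e-5*I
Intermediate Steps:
r(h) = 4*I (r(h) = sqrt(-16) = 4*I)
(-50046 - 38440)/((r(-56) + 459)*(15972 + 22395) - 32309) = (-50046 - 38440)/((4*I + 459)*(15972 + 22395) - 32309) = -88486/((459 + 4*I)*38367 - 32309) = -88486/((17610453 + 153468*I) - 32309) = -88486*(17578144 - 153468*I)/309014698911760 = -44243*(17578144 - 153468*I)/154507349455880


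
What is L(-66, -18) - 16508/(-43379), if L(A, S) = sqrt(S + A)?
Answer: 16508/43379 + 2*I*sqrt(21) ≈ 0.38055 + 9.1651*I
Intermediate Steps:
L(A, S) = sqrt(A + S)
L(-66, -18) - 16508/(-43379) = sqrt(-66 - 18) - 16508/(-43379) = sqrt(-84) - 16508*(-1)/43379 = 2*I*sqrt(21) - 1*(-16508/43379) = 2*I*sqrt(21) + 16508/43379 = 16508/43379 + 2*I*sqrt(21)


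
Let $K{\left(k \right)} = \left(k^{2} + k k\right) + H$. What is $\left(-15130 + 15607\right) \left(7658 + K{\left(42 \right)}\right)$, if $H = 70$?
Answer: $5369112$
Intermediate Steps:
$K{\left(k \right)} = 70 + 2 k^{2}$ ($K{\left(k \right)} = \left(k^{2} + k k\right) + 70 = \left(k^{2} + k^{2}\right) + 70 = 2 k^{2} + 70 = 70 + 2 k^{2}$)
$\left(-15130 + 15607\right) \left(7658 + K{\left(42 \right)}\right) = \left(-15130 + 15607\right) \left(7658 + \left(70 + 2 \cdot 42^{2}\right)\right) = 477 \left(7658 + \left(70 + 2 \cdot 1764\right)\right) = 477 \left(7658 + \left(70 + 3528\right)\right) = 477 \left(7658 + 3598\right) = 477 \cdot 11256 = 5369112$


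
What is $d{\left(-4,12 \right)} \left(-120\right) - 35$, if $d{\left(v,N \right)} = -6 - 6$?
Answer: $1405$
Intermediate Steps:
$d{\left(v,N \right)} = -12$
$d{\left(-4,12 \right)} \left(-120\right) - 35 = \left(-12\right) \left(-120\right) - 35 = 1440 - 35 = 1405$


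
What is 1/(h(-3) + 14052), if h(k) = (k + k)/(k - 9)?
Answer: 2/28105 ≈ 7.1162e-5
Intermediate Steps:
h(k) = 2*k/(-9 + k) (h(k) = (2*k)/(-9 + k) = 2*k/(-9 + k))
1/(h(-3) + 14052) = 1/(2*(-3)/(-9 - 3) + 14052) = 1/(2*(-3)/(-12) + 14052) = 1/(2*(-3)*(-1/12) + 14052) = 1/(1/2 + 14052) = 1/(28105/2) = 2/28105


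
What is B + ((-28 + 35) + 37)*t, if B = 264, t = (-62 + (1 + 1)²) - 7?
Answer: -2596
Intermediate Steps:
t = -65 (t = (-62 + 2²) - 7 = (-62 + 4) - 7 = -58 - 7 = -65)
B + ((-28 + 35) + 37)*t = 264 + ((-28 + 35) + 37)*(-65) = 264 + (7 + 37)*(-65) = 264 + 44*(-65) = 264 - 2860 = -2596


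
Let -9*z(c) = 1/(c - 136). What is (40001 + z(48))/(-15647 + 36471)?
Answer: 31680793/16492608 ≈ 1.9209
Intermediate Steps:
z(c) = -1/(9*(-136 + c)) (z(c) = -1/(9*(c - 136)) = -1/(9*(-136 + c)))
(40001 + z(48))/(-15647 + 36471) = (40001 - 1/(-1224 + 9*48))/(-15647 + 36471) = (40001 - 1/(-1224 + 432))/20824 = (40001 - 1/(-792))*(1/20824) = (40001 - 1*(-1/792))*(1/20824) = (40001 + 1/792)*(1/20824) = (31680793/792)*(1/20824) = 31680793/16492608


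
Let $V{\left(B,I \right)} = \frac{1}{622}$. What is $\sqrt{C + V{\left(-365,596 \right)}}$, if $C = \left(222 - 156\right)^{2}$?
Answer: $\frac{\sqrt{1685267326}}{622} \approx 66.0$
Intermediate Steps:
$V{\left(B,I \right)} = \frac{1}{622}$
$C = 4356$ ($C = 66^{2} = 4356$)
$\sqrt{C + V{\left(-365,596 \right)}} = \sqrt{4356 + \frac{1}{622}} = \sqrt{\frac{2709433}{622}} = \frac{\sqrt{1685267326}}{622}$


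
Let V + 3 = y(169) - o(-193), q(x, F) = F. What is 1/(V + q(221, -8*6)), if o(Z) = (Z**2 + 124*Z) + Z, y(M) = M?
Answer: -1/13006 ≈ -7.6888e-5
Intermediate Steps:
o(Z) = Z**2 + 125*Z
V = -12958 (V = -3 + (169 - (-193)*(125 - 193)) = -3 + (169 - (-193)*(-68)) = -3 + (169 - 1*13124) = -3 + (169 - 13124) = -3 - 12955 = -12958)
1/(V + q(221, -8*6)) = 1/(-12958 - 8*6) = 1/(-12958 - 48) = 1/(-13006) = -1/13006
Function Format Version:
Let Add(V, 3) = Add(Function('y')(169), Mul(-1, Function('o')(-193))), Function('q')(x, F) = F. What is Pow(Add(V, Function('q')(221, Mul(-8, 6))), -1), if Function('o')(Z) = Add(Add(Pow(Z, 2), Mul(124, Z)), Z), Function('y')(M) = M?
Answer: Rational(-1, 13006) ≈ -7.6888e-5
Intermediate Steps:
Function('o')(Z) = Add(Pow(Z, 2), Mul(125, Z))
V = -12958 (V = Add(-3, Add(169, Mul(-1, Mul(-193, Add(125, -193))))) = Add(-3, Add(169, Mul(-1, Mul(-193, -68)))) = Add(-3, Add(169, Mul(-1, 13124))) = Add(-3, Add(169, -13124)) = Add(-3, -12955) = -12958)
Pow(Add(V, Function('q')(221, Mul(-8, 6))), -1) = Pow(Add(-12958, Mul(-8, 6)), -1) = Pow(Add(-12958, -48), -1) = Pow(-13006, -1) = Rational(-1, 13006)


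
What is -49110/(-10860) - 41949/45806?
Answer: 14949721/4145443 ≈ 3.6063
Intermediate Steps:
-49110/(-10860) - 41949/45806 = -49110*(-1/10860) - 41949*1/45806 = 1637/362 - 41949/45806 = 14949721/4145443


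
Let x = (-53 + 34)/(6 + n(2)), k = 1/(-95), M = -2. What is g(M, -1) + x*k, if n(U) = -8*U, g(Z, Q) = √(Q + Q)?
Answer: -1/50 + I*√2 ≈ -0.02 + 1.4142*I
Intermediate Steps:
g(Z, Q) = √2*√Q (g(Z, Q) = √(2*Q) = √2*√Q)
k = -1/95 ≈ -0.010526
x = 19/10 (x = (-53 + 34)/(6 - 8*2) = -19/(6 - 16) = -19/(-10) = -19*(-⅒) = 19/10 ≈ 1.9000)
g(M, -1) + x*k = √2*√(-1) + (19/10)*(-1/95) = √2*I - 1/50 = I*√2 - 1/50 = -1/50 + I*√2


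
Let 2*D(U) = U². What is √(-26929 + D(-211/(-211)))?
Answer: I*√107714/2 ≈ 164.1*I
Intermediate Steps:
D(U) = U²/2
√(-26929 + D(-211/(-211))) = √(-26929 + (-211/(-211))²/2) = √(-26929 + (-211*(-1/211))²/2) = √(-26929 + (½)*1²) = √(-26929 + (½)*1) = √(-26929 + ½) = √(-53857/2) = I*√107714/2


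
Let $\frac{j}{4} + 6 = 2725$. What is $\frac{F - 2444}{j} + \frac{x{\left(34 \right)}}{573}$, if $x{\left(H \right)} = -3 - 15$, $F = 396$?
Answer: $- \frac{114106}{519329} \approx -0.21972$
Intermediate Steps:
$j = 10876$ ($j = -24 + 4 \cdot 2725 = -24 + 10900 = 10876$)
$x{\left(H \right)} = -18$ ($x{\left(H \right)} = -3 - 15 = -18$)
$\frac{F - 2444}{j} + \frac{x{\left(34 \right)}}{573} = \frac{396 - 2444}{10876} - \frac{18}{573} = \left(396 - 2444\right) \frac{1}{10876} - \frac{6}{191} = \left(-2048\right) \frac{1}{10876} - \frac{6}{191} = - \frac{512}{2719} - \frac{6}{191} = - \frac{114106}{519329}$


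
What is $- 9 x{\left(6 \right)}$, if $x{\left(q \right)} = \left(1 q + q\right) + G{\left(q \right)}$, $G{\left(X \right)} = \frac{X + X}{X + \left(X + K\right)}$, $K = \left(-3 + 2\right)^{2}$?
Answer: $- \frac{1512}{13} \approx -116.31$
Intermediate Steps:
$K = 1$ ($K = \left(-1\right)^{2} = 1$)
$G{\left(X \right)} = \frac{2 X}{1 + 2 X}$ ($G{\left(X \right)} = \frac{X + X}{X + \left(X + 1\right)} = \frac{2 X}{X + \left(1 + X\right)} = \frac{2 X}{1 + 2 X}$)
$x{\left(q \right)} = 2 q + \frac{2 q}{1 + 2 q}$ ($x{\left(q \right)} = \left(1 q + q\right) + \frac{2 q}{1 + 2 q} = \left(q + q\right) + \frac{2 q}{1 + 2 q} = 2 q + \frac{2 q}{1 + 2 q}$)
$- 9 x{\left(6 \right)} = - 9 \cdot 4 \cdot 6 \frac{1}{1 + 2 \cdot 6} \left(1 + 6\right) = - 9 \cdot 4 \cdot 6 \frac{1}{1 + 12} \cdot 7 = - 9 \cdot 4 \cdot 6 \cdot \frac{1}{13} \cdot 7 = \left(-9\right) \frac{168}{13} = - \frac{1512}{13}$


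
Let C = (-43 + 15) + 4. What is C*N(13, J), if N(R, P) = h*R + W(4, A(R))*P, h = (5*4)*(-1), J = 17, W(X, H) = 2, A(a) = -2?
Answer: 5424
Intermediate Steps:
C = -24 (C = -28 + 4 = -24)
h = -20 (h = 20*(-1) = -20)
N(R, P) = -20*R + 2*P
C*N(13, J) = -24*(-20*13 + 2*17) = -24*(-260 + 34) = -24*(-226) = 5424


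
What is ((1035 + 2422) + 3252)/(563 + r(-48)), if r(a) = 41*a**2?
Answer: 6709/95027 ≈ 0.070601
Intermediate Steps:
((1035 + 2422) + 3252)/(563 + r(-48)) = ((1035 + 2422) + 3252)/(563 + 41*(-48)**2) = (3457 + 3252)/(563 + 41*2304) = 6709/(563 + 94464) = 6709/95027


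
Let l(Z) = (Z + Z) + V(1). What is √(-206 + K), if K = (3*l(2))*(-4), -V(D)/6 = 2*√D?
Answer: I*√110 ≈ 10.488*I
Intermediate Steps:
V(D) = -12*√D
l(Z) = -12 + 2*Z (l(Z) = (Z + Z) - 12*√1 = 2*Z - 12*1 = 2*Z - 12 = -12 + 2*Z)
K = 96 (K = (3*(-12 + 2*2))*(-4) = (3*(-12 + 4))*(-4) = (3*(-8))*(-4) = -24*(-4) = 96)
√(-206 + K) = √(-206 + 96) = √(-110) = I*√110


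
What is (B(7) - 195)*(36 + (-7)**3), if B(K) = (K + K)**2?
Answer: -307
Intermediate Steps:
B(K) = 4*K**2 (B(K) = (2*K)**2 = 4*K**2)
(B(7) - 195)*(36 + (-7)**3) = (4*7**2 - 195)*(36 + (-7)**3) = (4*49 - 195)*(36 - 343) = (196 - 195)*(-307) = 1*(-307) = -307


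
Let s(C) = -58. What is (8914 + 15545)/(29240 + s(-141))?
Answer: 24459/29182 ≈ 0.83815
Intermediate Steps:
(8914 + 15545)/(29240 + s(-141)) = (8914 + 15545)/(29240 - 58) = 24459/29182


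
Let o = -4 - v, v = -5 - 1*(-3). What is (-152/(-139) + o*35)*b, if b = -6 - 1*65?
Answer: 680038/139 ≈ 4892.4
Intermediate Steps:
v = -2 (v = -5 + 3 = -2)
b = -71 (b = -6 - 65 = -71)
o = -2 (o = -4 - 1*(-2) = -4 + 2 = -2)
(-152/(-139) + o*35)*b = (-152/(-139) - 2*35)*(-71) = (-152*(-1/139) - 70)*(-71) = (152/139 - 70)*(-71) = -9578/139*(-71) = 680038/139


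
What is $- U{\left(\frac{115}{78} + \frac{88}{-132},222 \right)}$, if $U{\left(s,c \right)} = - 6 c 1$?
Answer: $1332$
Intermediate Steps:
$U{\left(s,c \right)} = - 6 c$
$- U{\left(\frac{115}{78} + \frac{88}{-132},222 \right)} = - \left(-6\right) 222 = \left(-1\right) \left(-1332\right) = 1332$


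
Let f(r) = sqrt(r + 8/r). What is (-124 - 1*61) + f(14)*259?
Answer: -185 + 37*sqrt(714) ≈ 803.67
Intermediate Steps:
(-124 - 1*61) + f(14)*259 = (-124 - 1*61) + sqrt(14 + 8/14)*259 = (-124 - 61) + sqrt(14 + 8*(1/14))*259 = -185 + sqrt(14 + 4/7)*259 = -185 + sqrt(102/7)*259 = -185 + (sqrt(714)/7)*259 = -185 + 37*sqrt(714)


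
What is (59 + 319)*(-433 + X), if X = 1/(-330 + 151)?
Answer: -29298024/179 ≈ -1.6368e+5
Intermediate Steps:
X = -1/179 (X = 1/(-179) = -1/179 ≈ -0.0055866)
(59 + 319)*(-433 + X) = (59 + 319)*(-433 - 1/179) = 378*(-77508/179) = -29298024/179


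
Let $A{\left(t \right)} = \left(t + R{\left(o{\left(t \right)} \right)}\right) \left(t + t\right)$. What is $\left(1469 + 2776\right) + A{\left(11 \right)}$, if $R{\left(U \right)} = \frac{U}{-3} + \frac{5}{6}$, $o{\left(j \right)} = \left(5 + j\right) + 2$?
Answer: $\frac{13120}{3} \approx 4373.3$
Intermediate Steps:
$o{\left(j \right)} = 7 + j$
$R{\left(U \right)} = \frac{5}{6} - \frac{U}{3}$ ($R{\left(U \right)} = U \left(- \frac{1}{3}\right) + 5 \cdot \frac{1}{6} = - \frac{U}{3} + \frac{5}{6} = \frac{5}{6} - \frac{U}{3}$)
$A{\left(t \right)} = 2 t \left(- \frac{3}{2} + \frac{2 t}{3}\right)$ ($A{\left(t \right)} = \left(t - \left(- \frac{5}{6} + \frac{7 + t}{3}\right)\right) \left(t + t\right) = \left(t + \left(\frac{5}{6} - \left(\frac{7}{3} + \frac{t}{3}\right)\right)\right) 2 t = \left(t - \left(\frac{3}{2} + \frac{t}{3}\right)\right) 2 t = \left(- \frac{3}{2} + \frac{2 t}{3}\right) 2 t = 2 t \left(- \frac{3}{2} + \frac{2 t}{3}\right)$)
$\left(1469 + 2776\right) + A{\left(11 \right)} = \left(1469 + 2776\right) + \frac{1}{3} \cdot 11 \left(-9 + 4 \cdot 11\right) = 4245 + \frac{1}{3} \cdot 11 \left(-9 + 44\right) = 4245 + \frac{1}{3} \cdot 11 \cdot 35 = 4245 + \frac{385}{3} = \frac{13120}{3}$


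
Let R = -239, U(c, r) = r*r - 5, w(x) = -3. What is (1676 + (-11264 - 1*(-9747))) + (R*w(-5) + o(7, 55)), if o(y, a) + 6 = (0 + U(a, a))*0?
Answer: 870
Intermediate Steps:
U(c, r) = -5 + r**2 (U(c, r) = r**2 - 5 = -5 + r**2)
o(y, a) = -6 (o(y, a) = -6 + (0 + (-5 + a**2))*0 = -6 + (-5 + a**2)*0 = -6 + 0 = -6)
(1676 + (-11264 - 1*(-9747))) + (R*w(-5) + o(7, 55)) = (1676 + (-11264 - 1*(-9747))) + (-239*(-3) - 6) = (1676 + (-11264 + 9747)) + (717 - 6) = (1676 - 1517) + 711 = 159 + 711 = 870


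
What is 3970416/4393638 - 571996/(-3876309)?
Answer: 994650146444/946172140119 ≈ 1.0512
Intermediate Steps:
3970416/4393638 - 571996/(-3876309) = 3970416*(1/4393638) - 571996*(-1/3876309) = 661736/732273 + 571996/3876309 = 994650146444/946172140119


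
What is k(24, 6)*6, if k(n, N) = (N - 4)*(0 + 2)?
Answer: 24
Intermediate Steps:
k(n, N) = -8 + 2*N (k(n, N) = (-4 + N)*2 = -8 + 2*N)
k(24, 6)*6 = (-8 + 2*6)*6 = (-8 + 12)*6 = 4*6 = 24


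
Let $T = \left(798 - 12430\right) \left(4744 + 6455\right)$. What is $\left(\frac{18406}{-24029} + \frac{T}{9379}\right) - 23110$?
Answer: $- \frac{8338607070156}{225367991} \approx -37000.0$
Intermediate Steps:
$T = -130266768$ ($T = \left(-11632\right) 11199 = -130266768$)
$\left(\frac{18406}{-24029} + \frac{T}{9379}\right) - 23110 = \left(\frac{18406}{-24029} - \frac{130266768}{9379}\right) - 23110 = \left(18406 \left(- \frac{1}{24029}\right) - \frac{130266768}{9379}\right) - 23110 = \left(- \frac{18406}{24029} - \frac{130266768}{9379}\right) - 23110 = - \frac{3130352798146}{225367991} - 23110 = - \frac{8338607070156}{225367991}$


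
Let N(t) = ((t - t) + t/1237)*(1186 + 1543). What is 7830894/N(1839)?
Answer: 3228938626/1672877 ≈ 1930.2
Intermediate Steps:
N(t) = 2729*t/1237 (N(t) = (0 + t*(1/1237))*2729 = (0 + t/1237)*2729 = (t/1237)*2729 = 2729*t/1237)
7830894/N(1839) = 7830894/(((2729/1237)*1839)) = 7830894/(5018631/1237) = 7830894*(1237/5018631) = 3228938626/1672877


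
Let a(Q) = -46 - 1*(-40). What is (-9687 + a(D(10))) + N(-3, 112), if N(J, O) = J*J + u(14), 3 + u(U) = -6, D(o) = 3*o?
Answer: -9693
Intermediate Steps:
a(Q) = -6 (a(Q) = -46 + 40 = -6)
u(U) = -9 (u(U) = -3 - 6 = -9)
N(J, O) = -9 + J² (N(J, O) = J*J - 9 = J² - 9 = -9 + J²)
(-9687 + a(D(10))) + N(-3, 112) = (-9687 - 6) + (-9 + (-3)²) = -9693 + (-9 + 9) = -9693 + 0 = -9693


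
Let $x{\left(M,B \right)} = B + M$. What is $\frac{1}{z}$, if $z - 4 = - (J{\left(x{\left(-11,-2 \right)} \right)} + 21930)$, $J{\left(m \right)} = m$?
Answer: $- \frac{1}{21913} \approx -4.5635 \cdot 10^{-5}$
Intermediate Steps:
$z = -21913$ ($z = 4 - \left(\left(-2 - 11\right) + 21930\right) = 4 - \left(-13 + 21930\right) = 4 - 21917 = -21913$)
$\frac{1}{z} = \frac{1}{-21913} = - \frac{1}{21913}$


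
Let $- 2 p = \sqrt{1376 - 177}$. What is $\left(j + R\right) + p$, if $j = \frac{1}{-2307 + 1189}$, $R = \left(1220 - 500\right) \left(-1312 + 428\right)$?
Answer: $- \frac{711584641}{1118} - \frac{\sqrt{1199}}{2} \approx -6.365 \cdot 10^{5}$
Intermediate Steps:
$p = - \frac{\sqrt{1199}}{2}$ ($p = - \frac{\sqrt{1376 - 177}}{2} = - \frac{\sqrt{1199}}{2} \approx -17.313$)
$R = -636480$ ($R = 720 \left(-884\right) = -636480$)
$j = - \frac{1}{1118}$ ($j = \frac{1}{-1118} = - \frac{1}{1118} \approx -0.00089445$)
$\left(j + R\right) + p = \left(- \frac{1}{1118} - 636480\right) - \frac{\sqrt{1199}}{2} = - \frac{711584641}{1118} - \frac{\sqrt{1199}}{2}$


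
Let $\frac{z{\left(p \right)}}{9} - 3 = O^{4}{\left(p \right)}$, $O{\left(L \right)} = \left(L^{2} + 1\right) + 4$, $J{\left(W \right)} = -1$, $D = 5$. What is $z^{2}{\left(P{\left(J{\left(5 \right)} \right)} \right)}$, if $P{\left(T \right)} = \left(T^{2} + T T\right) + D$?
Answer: $5856463000955961$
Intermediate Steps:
$P{\left(T \right)} = 5 + 2 T^{2}$ ($P{\left(T \right)} = \left(T^{2} + T T\right) + 5 = \left(T^{2} + T^{2}\right) + 5 = 2 T^{2} + 5 = 5 + 2 T^{2}$)
$O{\left(L \right)} = 5 + L^{2}$ ($O{\left(L \right)} = \left(1 + L^{2}\right) + 4 = 5 + L^{2}$)
$z{\left(p \right)} = 27 + 9 \left(5 + p^{2}\right)^{4}$
$z^{2}{\left(P{\left(J{\left(5 \right)} \right)} \right)} = \left(27 + 9 \left(5 + \left(5 + 2 \left(-1\right)^{2}\right)^{2}\right)^{4}\right)^{2} = \left(27 + 9 \left(5 + \left(5 + 2 \cdot 1\right)^{2}\right)^{4}\right)^{2} = \left(27 + 9 \left(5 + \left(5 + 2\right)^{2}\right)^{4}\right)^{2} = \left(27 + 9 \left(5 + 7^{2}\right)^{4}\right)^{2} = \left(27 + 9 \left(5 + 49\right)^{4}\right)^{2} = \left(27 + 9 \cdot 54^{4}\right)^{2} = \left(27 + 9 \cdot 8503056\right)^{2} = \left(27 + 76527504\right)^{2} = 76527531^{2} = 5856463000955961$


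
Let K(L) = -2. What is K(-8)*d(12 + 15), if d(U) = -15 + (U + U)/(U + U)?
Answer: 28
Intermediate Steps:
d(U) = -14 (d(U) = -15 + (2*U)/((2*U)) = -15 + (2*U)*(1/(2*U)) = -15 + 1 = -14)
K(-8)*d(12 + 15) = -2*(-14) = 28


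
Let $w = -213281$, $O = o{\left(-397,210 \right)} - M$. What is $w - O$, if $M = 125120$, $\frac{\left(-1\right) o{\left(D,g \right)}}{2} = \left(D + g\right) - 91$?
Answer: $-88717$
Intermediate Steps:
$o{\left(D,g \right)} = 182 - 2 D - 2 g$ ($o{\left(D,g \right)} = - 2 \left(\left(D + g\right) - 91\right) = - 2 \left(-91 + D + g\right) = 182 - 2 D - 2 g$)
$O = -124564$ ($O = \left(182 - -794 - 420\right) - 125120 = \left(182 + 794 - 420\right) - 125120 = 556 - 125120 = -124564$)
$w - O = -213281 - -124564 = -213281 + 124564 = -88717$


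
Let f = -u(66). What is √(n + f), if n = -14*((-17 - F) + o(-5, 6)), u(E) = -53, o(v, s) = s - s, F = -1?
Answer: √277 ≈ 16.643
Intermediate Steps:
o(v, s) = 0
f = 53 (f = -1*(-53) = 53)
n = 224 (n = -14*((-17 - 1*(-1)) + 0) = -14*((-17 + 1) + 0) = -14*(-16 + 0) = -14*(-16) = 224)
√(n + f) = √(224 + 53) = √277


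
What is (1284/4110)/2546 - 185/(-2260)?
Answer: 32312549/394146260 ≈ 0.081981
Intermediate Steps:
(1284/4110)/2546 - 185/(-2260) = (1284*(1/4110))*(1/2546) - 185*(-1/2260) = (214/685)*(1/2546) + 37/452 = 107/872005 + 37/452 = 32312549/394146260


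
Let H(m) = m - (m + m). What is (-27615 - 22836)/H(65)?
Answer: 50451/65 ≈ 776.17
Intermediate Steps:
H(m) = -m (H(m) = m - 2*m = -m)
(-27615 - 22836)/H(65) = (-27615 - 22836)/((-1*65)) = -50451/(-65) = -50451*(-1/65) = 50451/65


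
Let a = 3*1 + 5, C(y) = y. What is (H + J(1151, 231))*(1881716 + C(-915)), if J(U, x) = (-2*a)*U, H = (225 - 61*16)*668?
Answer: -978174507284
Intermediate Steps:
H = -501668 (H = (225 - 976)*668 = -751*668 = -501668)
a = 8 (a = 3 + 5 = 8)
J(U, x) = -16*U (J(U, x) = (-2*8)*U = -16*U)
(H + J(1151, 231))*(1881716 + C(-915)) = (-501668 - 16*1151)*(1881716 - 915) = (-501668 - 18416)*1880801 = -520084*1880801 = -978174507284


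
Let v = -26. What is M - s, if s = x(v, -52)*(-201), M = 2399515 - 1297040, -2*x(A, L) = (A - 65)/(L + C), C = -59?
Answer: 81577053/74 ≈ 1.1024e+6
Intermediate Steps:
x(A, L) = -(-65 + A)/(2*(-59 + L)) (x(A, L) = -(A - 65)/(2*(L - 59)) = -(-65 + A)/(2*(-59 + L)))
M = 1102475
s = 6097/74 (s = ((65 - 1*(-26))/(2*(-59 - 52)))*(-201) = ((½)*(65 + 26)/(-111))*(-201) = ((½)*(-1/111)*91)*(-201) = -91/222*(-201) = 6097/74 ≈ 82.392)
M - s = 1102475 - 1*6097/74 = 1102475 - 6097/74 = 81577053/74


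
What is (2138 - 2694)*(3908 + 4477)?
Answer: -4662060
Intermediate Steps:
(2138 - 2694)*(3908 + 4477) = -556*8385 = -4662060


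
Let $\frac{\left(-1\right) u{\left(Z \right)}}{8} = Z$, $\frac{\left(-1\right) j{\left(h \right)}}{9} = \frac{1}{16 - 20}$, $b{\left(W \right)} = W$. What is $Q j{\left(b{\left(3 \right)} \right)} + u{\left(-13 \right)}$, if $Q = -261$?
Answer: $- \frac{1933}{4} \approx -483.25$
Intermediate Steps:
$j{\left(h \right)} = \frac{9}{4}$ ($j{\left(h \right)} = - \frac{9}{16 - 20} = - \frac{9}{-4} = \left(-9\right) \left(- \frac{1}{4}\right) = \frac{9}{4}$)
$u{\left(Z \right)} = - 8 Z$
$Q j{\left(b{\left(3 \right)} \right)} + u{\left(-13 \right)} = \left(-261\right) \frac{9}{4} - -104 = - \frac{2349}{4} + 104 = - \frac{1933}{4}$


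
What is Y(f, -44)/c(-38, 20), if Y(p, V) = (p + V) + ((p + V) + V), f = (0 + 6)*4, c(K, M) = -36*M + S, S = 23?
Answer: 84/697 ≈ 0.12052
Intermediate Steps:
c(K, M) = 23 - 36*M (c(K, M) = -36*M + 23 = 23 - 36*M)
f = 24 (f = 6*4 = 24)
Y(p, V) = 2*p + 3*V (Y(p, V) = (V + p) + ((V + p) + V) = (V + p) + (p + 2*V) = 2*p + 3*V)
Y(f, -44)/c(-38, 20) = (2*24 + 3*(-44))/(23 - 36*20) = (48 - 132)/(23 - 720) = -84/(-697) = -84*(-1/697) = 84/697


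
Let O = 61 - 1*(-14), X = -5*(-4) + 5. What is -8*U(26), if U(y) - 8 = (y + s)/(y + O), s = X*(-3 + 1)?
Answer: -6272/101 ≈ -62.099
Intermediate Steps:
X = 25 (X = 20 + 5 = 25)
O = 75 (O = 61 + 14 = 75)
s = -50 (s = 25*(-3 + 1) = 25*(-2) = -50)
U(y) = 8 + (-50 + y)/(75 + y) (U(y) = 8 + (y - 50)/(y + 75) = 8 + (-50 + y)/(75 + y))
-8*U(26) = -8*(550 + 9*26)/(75 + 26) = -8*(550 + 234)/101 = -8*784/101 = -6272/101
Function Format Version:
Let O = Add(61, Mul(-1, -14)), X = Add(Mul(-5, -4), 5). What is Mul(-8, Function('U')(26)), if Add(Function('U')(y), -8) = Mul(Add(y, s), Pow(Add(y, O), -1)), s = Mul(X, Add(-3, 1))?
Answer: Rational(-6272, 101) ≈ -62.099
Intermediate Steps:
X = 25 (X = Add(20, 5) = 25)
O = 75 (O = Add(61, 14) = 75)
s = -50 (s = Mul(25, Add(-3, 1)) = Mul(25, -2) = -50)
Function('U')(y) = Add(8, Mul(Pow(Add(75, y), -1), Add(-50, y))) (Function('U')(y) = Add(8, Mul(Add(y, -50), Pow(Add(y, 75), -1))) = Add(8, Mul(Add(-50, y), Pow(Add(75, y), -1))) = Add(8, Mul(Pow(Add(75, y), -1), Add(-50, y))))
Mul(-8, Function('U')(26)) = Mul(-8, Mul(Pow(Add(75, 26), -1), Add(550, Mul(9, 26)))) = Mul(-8, Mul(Pow(101, -1), Add(550, 234))) = Mul(-8, Mul(Rational(1, 101), 784)) = Mul(-8, Rational(784, 101)) = Rational(-6272, 101)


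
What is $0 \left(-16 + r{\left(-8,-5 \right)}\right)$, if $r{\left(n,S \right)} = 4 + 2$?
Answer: $0$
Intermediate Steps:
$r{\left(n,S \right)} = 6$
$0 \left(-16 + r{\left(-8,-5 \right)}\right) = 0 \left(-16 + 6\right) = 0 \left(-10\right) = 0$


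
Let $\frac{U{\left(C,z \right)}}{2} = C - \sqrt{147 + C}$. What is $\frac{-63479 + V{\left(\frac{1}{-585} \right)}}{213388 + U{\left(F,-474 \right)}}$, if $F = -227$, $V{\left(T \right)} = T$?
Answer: $- \frac{658945840312}{2210368322955} - \frac{74270432 i \sqrt{5}}{6631104968865} \approx -0.29812 - 2.5045 \cdot 10^{-5} i$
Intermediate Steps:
$U{\left(C,z \right)} = - 2 \sqrt{147 + C} + 2 C$ ($U{\left(C,z \right)} = 2 \left(C - \sqrt{147 + C}\right) = - 2 \sqrt{147 + C} + 2 C$)
$\frac{-63479 + V{\left(\frac{1}{-585} \right)}}{213388 + U{\left(F,-474 \right)}} = \frac{-63479 + \frac{1}{-585}}{213388 + \left(- 2 \sqrt{147 - 227} + 2 \left(-227\right)\right)} = \frac{-63479 - \frac{1}{585}}{213388 - \left(454 + 2 \sqrt{-80}\right)} = - \frac{37135216}{585 \left(213388 - \left(454 + 2 \cdot 4 i \sqrt{5}\right)\right)} = - \frac{37135216}{585 \left(213388 - \left(454 + 8 i \sqrt{5}\right)\right)} = - \frac{37135216}{585 \left(212934 - 8 i \sqrt{5}\right)}$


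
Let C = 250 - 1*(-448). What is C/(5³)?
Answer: 698/125 ≈ 5.5840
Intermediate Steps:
C = 698 (C = 250 + 448 = 698)
C/(5³) = 698/(5³) = 698/125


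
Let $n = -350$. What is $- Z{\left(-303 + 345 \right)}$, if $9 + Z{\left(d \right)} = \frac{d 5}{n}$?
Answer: $\frac{48}{5} \approx 9.6$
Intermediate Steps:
$Z{\left(d \right)} = -9 - \frac{d}{70}$ ($Z{\left(d \right)} = -9 + \frac{d 5}{-350} = -9 + 5 d \left(- \frac{1}{350}\right) = -9 - \frac{d}{70}$)
$- Z{\left(-303 + 345 \right)} = - (-9 - \frac{-303 + 345}{70}) = - (-9 - \frac{3}{5}) = \left(-1\right) \left(- \frac{48}{5}\right) = \frac{48}{5}$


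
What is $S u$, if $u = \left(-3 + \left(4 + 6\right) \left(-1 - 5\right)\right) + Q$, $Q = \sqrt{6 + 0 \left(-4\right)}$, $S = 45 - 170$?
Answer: $7875 - 125 \sqrt{6} \approx 7568.8$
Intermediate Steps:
$S = -125$ ($S = 45 - 170 = -125$)
$Q = \sqrt{6}$ ($Q = \sqrt{6 + 0} = \sqrt{6} \approx 2.4495$)
$u = -63 + \sqrt{6}$ ($u = \left(-3 + \left(4 + 6\right) \left(-1 - 5\right)\right) + \sqrt{6} = \left(-3 + 10 \left(-6\right)\right) + \sqrt{6} = \left(-3 - 60\right) + \sqrt{6} = -63 + \sqrt{6} \approx -60.551$)
$S u = - 125 \left(-63 + \sqrt{6}\right) = 7875 - 125 \sqrt{6}$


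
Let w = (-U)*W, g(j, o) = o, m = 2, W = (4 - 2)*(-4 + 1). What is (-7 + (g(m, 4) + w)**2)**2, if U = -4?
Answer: 154449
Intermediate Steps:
W = -6 (W = 2*(-3) = -6)
w = -24 (w = -1*(-4)*(-6) = 4*(-6) = -24)
(-7 + (g(m, 4) + w)**2)**2 = (-7 + (4 - 24)**2)**2 = (-7 + (-20)**2)**2 = (-7 + 400)**2 = 393**2 = 154449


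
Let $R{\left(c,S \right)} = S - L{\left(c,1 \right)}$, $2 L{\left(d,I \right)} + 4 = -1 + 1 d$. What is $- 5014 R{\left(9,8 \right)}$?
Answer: $-30084$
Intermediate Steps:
$L{\left(d,I \right)} = - \frac{5}{2} + \frac{d}{2}$ ($L{\left(d,I \right)} = -2 + \frac{-1 + 1 d}{2} = -2 + \frac{-1 + d}{2} = -2 + \left(- \frac{1}{2} + \frac{d}{2}\right) = - \frac{5}{2} + \frac{d}{2}$)
$R{\left(c,S \right)} = \frac{5}{2} + S - \frac{c}{2}$ ($R{\left(c,S \right)} = S - \left(- \frac{5}{2} + \frac{c}{2}\right) = \frac{5}{2} + S - \frac{c}{2}$)
$- 5014 R{\left(9,8 \right)} = - 5014 \left(\frac{5}{2} + 8 - \frac{9}{2}\right) = \left(-5014\right) 6 = -30084$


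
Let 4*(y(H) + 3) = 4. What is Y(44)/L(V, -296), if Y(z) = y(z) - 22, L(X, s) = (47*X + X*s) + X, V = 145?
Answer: 3/4495 ≈ 0.00066741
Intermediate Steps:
y(H) = -2 (y(H) = -3 + (1/4)*4 = -3 + 1 = -2)
L(X, s) = 48*X + X*s
Y(z) = -24 (Y(z) = -2 - 22 = -24)
Y(44)/L(V, -296) = -24*1/(145*(48 - 296)) = -24/(145*(-248)) = -24/(-35960) = -24*(-1/35960) = 3/4495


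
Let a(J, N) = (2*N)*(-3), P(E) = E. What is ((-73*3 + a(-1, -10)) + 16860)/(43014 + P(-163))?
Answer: 16701/42851 ≈ 0.38975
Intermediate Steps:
a(J, N) = -6*N
((-73*3 + a(-1, -10)) + 16860)/(43014 + P(-163)) = ((-73*3 - 6*(-10)) + 16860)/(43014 - 163) = ((-219 + 60) + 16860)/42851 = (-159 + 16860)*(1/42851) = 16701*(1/42851) = 16701/42851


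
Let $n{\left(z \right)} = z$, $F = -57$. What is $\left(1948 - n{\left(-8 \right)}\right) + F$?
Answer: $1899$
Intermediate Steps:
$\left(1948 - n{\left(-8 \right)}\right) + F = \left(1948 - -8\right) - 57 = \left(1948 + 8\right) - 57 = 1956 - 57 = 1899$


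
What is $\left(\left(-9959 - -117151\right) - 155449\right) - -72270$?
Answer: $24013$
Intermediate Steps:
$\left(\left(-9959 - -117151\right) - 155449\right) - -72270 = \left(\left(-9959 + 117151\right) - 155449\right) + \left(-143597 + 215867\right) = \left(107192 - 155449\right) + 72270 = -48257 + 72270 = 24013$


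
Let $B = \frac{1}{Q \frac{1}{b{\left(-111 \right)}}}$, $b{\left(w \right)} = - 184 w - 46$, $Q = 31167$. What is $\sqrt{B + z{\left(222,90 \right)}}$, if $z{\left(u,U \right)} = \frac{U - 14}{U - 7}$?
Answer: $\frac{\sqrt{1166980710314}}{862287} \approx 1.2528$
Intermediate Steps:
$z{\left(u,U \right)} = \frac{-14 + U}{-7 + U}$
$b{\left(w \right)} = -46 - 184 w$
$B = \frac{20378}{31167}$ ($B = \frac{1}{31167 \frac{1}{-46 - -20424}} = \frac{1}{31167 \frac{1}{-46 + 20424}} = \frac{1}{31167 \cdot \frac{1}{20378}} = \frac{1}{\frac{31167}{20378}} = \frac{20378}{31167} \approx 0.65383$)
$\sqrt{B + z{\left(222,90 \right)}} = \sqrt{\frac{20378}{31167} + \frac{-14 + 90}{-7 + 90}} = \sqrt{\frac{20378}{31167} + \frac{1}{83} \cdot 76} = \sqrt{\frac{20378}{31167} + \frac{76}{83}} = \sqrt{\frac{4060066}{2586861}} = \frac{\sqrt{1166980710314}}{862287}$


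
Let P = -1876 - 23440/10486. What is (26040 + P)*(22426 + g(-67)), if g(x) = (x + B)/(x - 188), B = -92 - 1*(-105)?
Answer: 241481214662096/445655 ≈ 5.4186e+8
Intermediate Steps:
B = 13 (B = -92 + 105 = 13)
g(x) = (13 + x)/(-188 + x) (g(x) = (x + 13)/(x - 188) = (13 + x)/(-188 + x))
P = -9847588/5243 (P = -1876 - 23440*1/10486 = -1876 - 11720/5243 = -9847588/5243 ≈ -1878.2)
(26040 + P)*(22426 + g(-67)) = (26040 - 9847588/5243)*(22426 + (13 - 67)/(-188 - 67)) = 126680132*(22426 - 54/(-255))/5243 = 126680132*(22426 - 1/255*(-54))/5243 = 126680132*(22426 + 18/85)/5243 = (126680132/5243)*(1906228/85) = 241481214662096/445655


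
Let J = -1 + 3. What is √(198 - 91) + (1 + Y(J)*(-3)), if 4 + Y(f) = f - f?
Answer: 13 + √107 ≈ 23.344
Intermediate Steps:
J = 2
Y(f) = -4 (Y(f) = -4 + (f - f) = -4 + 0 = -4)
√(198 - 91) + (1 + Y(J)*(-3)) = √(198 - 91) + (1 - 4*(-3)) = √107 + (1 + 12) = √107 + 13 = 13 + √107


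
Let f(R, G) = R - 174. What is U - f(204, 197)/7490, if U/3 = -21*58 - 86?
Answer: -2930091/749 ≈ -3912.0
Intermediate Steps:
f(R, G) = -174 + R
U = -3912 (U = 3*(-21*58 - 86) = 3*(-1218 - 86) = 3*(-1304) = -3912)
U - f(204, 197)/7490 = -3912 - (-174 + 204)/7490 = -3912 - 30/7490 = -3912 - 1*3/749 = -3912 - 3/749 = -2930091/749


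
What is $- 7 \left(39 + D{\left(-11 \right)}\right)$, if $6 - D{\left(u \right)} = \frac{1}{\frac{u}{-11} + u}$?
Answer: $- \frac{3157}{10} \approx -315.7$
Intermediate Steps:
$D{\left(u \right)} = 6 - \frac{11}{10 u}$ ($D{\left(u \right)} = 6 - \frac{1}{\frac{u}{-11} + u} = 6 - \frac{1}{u \left(- \frac{1}{11}\right) + u} = 6 - \frac{1}{- \frac{u}{11} + u} = 6 - \frac{1}{\frac{10}{11} u} = 6 - \frac{11}{10 u}$)
$- 7 \left(39 + D{\left(-11 \right)}\right) = - 7 \left(39 + \left(6 - \frac{11}{10 \left(-11\right)}\right)\right) = - 7 \left(39 + \left(6 - - \frac{1}{10}\right)\right) = - 7 \left(39 + \left(6 + \frac{1}{10}\right)\right) = - 7 \left(39 + \frac{61}{10}\right) = \left(-7\right) \frac{451}{10} = - \frac{3157}{10}$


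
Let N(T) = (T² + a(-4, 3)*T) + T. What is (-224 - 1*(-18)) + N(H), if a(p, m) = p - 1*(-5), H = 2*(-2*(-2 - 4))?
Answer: 418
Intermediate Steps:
H = 24 (H = 2*(-2*(-6)) = 2*12 = 24)
a(p, m) = 5 + p (a(p, m) = p + 5 = 5 + p)
N(T) = T² + 2*T (N(T) = (T² + (5 - 4)*T) + T = (T² + 1*T) + T = (T² + T) + T = (T + T²) + T = T² + 2*T)
(-224 - 1*(-18)) + N(H) = (-224 - 1*(-18)) + 24*(2 + 24) = (-224 + 18) + 24*26 = -206 + 624 = 418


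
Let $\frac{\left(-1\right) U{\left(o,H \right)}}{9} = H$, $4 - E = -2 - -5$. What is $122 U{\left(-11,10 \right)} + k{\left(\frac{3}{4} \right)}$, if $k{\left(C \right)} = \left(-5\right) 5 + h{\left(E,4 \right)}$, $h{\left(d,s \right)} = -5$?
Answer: $-11010$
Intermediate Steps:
$E = 1$ ($E = 4 - \left(-2 - -5\right) = 4 - \left(-2 + 5\right) = 4 - 3 = 1$)
$U{\left(o,H \right)} = - 9 H$
$k{\left(C \right)} = -30$ ($k{\left(C \right)} = \left(-5\right) 5 - 5 = -25 - 5 = -30$)
$122 U{\left(-11,10 \right)} + k{\left(\frac{3}{4} \right)} = 122 \left(\left(-9\right) 10\right) - 30 = 122 \left(-90\right) - 30 = -10980 - 30 = -11010$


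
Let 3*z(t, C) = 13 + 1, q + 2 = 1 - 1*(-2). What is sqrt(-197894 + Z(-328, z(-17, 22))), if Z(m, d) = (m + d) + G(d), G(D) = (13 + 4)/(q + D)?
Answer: I*sqrt(1783929)/3 ≈ 445.21*I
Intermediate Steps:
q = 1 (q = -2 + (1 - 1*(-2)) = -2 + (1 + 2) = -2 + 3 = 1)
G(D) = 17/(1 + D) (G(D) = (13 + 4)/(1 + D) = 17/(1 + D))
z(t, C) = 14/3 (z(t, C) = (13 + 1)/3 = (1/3)*14 = 14/3)
Z(m, d) = d + m + 17/(1 + d) (Z(m, d) = (m + d) + 17/(1 + d) = (d + m) + 17/(1 + d) = d + m + 17/(1 + d))
sqrt(-197894 + Z(-328, z(-17, 22))) = sqrt(-197894 + (17 + (1 + 14/3)*(14/3 - 328))/(1 + 14/3)) = sqrt(-197894 + (17 + (17/3)*(-970/3))/(17/3)) = sqrt(-197894 + 3*(17 - 16490/9)/17) = sqrt(-197894 + (3/17)*(-16337/9)) = sqrt(-197894 - 961/3) = sqrt(-594643/3) = I*sqrt(1783929)/3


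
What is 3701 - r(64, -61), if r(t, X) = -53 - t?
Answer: 3818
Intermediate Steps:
3701 - r(64, -61) = 3701 - (-53 - 1*64) = 3701 - (-53 - 64) = 3701 - 1*(-117) = 3701 + 117 = 3818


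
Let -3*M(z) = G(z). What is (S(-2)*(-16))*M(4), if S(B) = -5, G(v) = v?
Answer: -320/3 ≈ -106.67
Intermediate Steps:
M(z) = -z/3
(S(-2)*(-16))*M(4) = (-5*(-16))*(-1/3*4) = 80*(-4/3) = -320/3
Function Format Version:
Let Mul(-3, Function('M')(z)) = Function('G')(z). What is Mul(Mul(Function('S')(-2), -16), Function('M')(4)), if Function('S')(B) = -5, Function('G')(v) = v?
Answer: Rational(-320, 3) ≈ -106.67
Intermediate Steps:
Function('M')(z) = Mul(Rational(-1, 3), z)
Mul(Mul(Function('S')(-2), -16), Function('M')(4)) = Mul(Mul(-5, -16), Mul(Rational(-1, 3), 4)) = Mul(80, Rational(-4, 3)) = Rational(-320, 3)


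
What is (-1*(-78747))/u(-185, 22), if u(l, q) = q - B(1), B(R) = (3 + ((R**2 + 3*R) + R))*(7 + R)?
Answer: -26249/14 ≈ -1874.9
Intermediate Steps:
B(R) = (7 + R)*(3 + R**2 + 4*R) (B(R) = (3 + (R**2 + 4*R))*(7 + R) = (3 + R**2 + 4*R)*(7 + R) = (7 + R)*(3 + R**2 + 4*R))
u(l, q) = -64 + q (u(l, q) = q - (21 + 1**3 + 11*1**2 + 31*1) = q - (21 + 1 + 11*1 + 31) = q - (21 + 1 + 11 + 31) = q - 1*64 = q - 64 = -64 + q)
(-1*(-78747))/u(-185, 22) = (-1*(-78747))/(-64 + 22) = 78747/(-42) = 78747*(-1/42) = -26249/14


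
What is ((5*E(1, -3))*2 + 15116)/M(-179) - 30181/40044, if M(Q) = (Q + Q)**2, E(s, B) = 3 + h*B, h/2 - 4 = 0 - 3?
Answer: -816003475/1283049804 ≈ -0.63599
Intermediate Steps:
h = 2 (h = 8 + 2*(0 - 3) = 8 + 2*(-3) = 8 - 6 = 2)
E(s, B) = 3 + 2*B
M(Q) = 4*Q**2 (M(Q) = (2*Q)**2 = 4*Q**2)
((5*E(1, -3))*2 + 15116)/M(-179) - 30181/40044 = ((5*(3 + 2*(-3)))*2 + 15116)/((4*(-179)**2)) - 30181/40044 = ((5*(3 - 6))*2 + 15116)/((4*32041)) - 30181*1/40044 = ((5*(-3))*2 + 15116)/128164 - 30181/40044 = (-15*2 + 15116)*(1/128164) - 30181/40044 = (-30 + 15116)*(1/128164) - 30181/40044 = 15086*(1/128164) - 30181/40044 = 7543/64082 - 30181/40044 = -816003475/1283049804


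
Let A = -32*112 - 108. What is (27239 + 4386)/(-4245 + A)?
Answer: -31625/7937 ≈ -3.9845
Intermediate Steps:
A = -3692 (A = -3584 - 108 = -3692)
(27239 + 4386)/(-4245 + A) = (27239 + 4386)/(-4245 - 3692) = 31625/(-7937) = 31625*(-1/7937) = -31625/7937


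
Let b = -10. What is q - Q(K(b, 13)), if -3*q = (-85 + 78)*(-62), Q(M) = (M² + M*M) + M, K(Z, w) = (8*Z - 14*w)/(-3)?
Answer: -139376/9 ≈ -15486.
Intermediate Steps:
K(Z, w) = -8*Z/3 + 14*w/3 (K(Z, w) = (-14*w + 8*Z)*(-⅓) = -8*Z/3 + 14*w/3)
Q(M) = M + 2*M² (Q(M) = (M² + M²) + M = 2*M² + M = M + 2*M²)
q = -434/3 (q = -(-85 + 78)*(-62)/3 = -(-7)*(-62)/3 = -⅓*434 = -434/3 ≈ -144.67)
q - Q(K(b, 13)) = -434/3 - (-8/3*(-10) + (14/3)*13)*(1 + 2*(-8/3*(-10) + (14/3)*13)) = -434/3 - (80/3 + 182/3)*(1 + 2*(80/3 + 182/3)) = -434/3 - 262*(1 + 2*(262/3))/3 = -434/3 - 262*(1 + 524/3)/3 = -434/3 - 262*527/(3*3) = -434/3 - 1*138074/9 = -434/3 - 138074/9 = -139376/9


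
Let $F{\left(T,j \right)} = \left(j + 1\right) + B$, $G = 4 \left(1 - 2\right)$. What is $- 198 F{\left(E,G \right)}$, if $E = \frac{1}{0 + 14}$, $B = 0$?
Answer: $594$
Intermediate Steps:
$E = \frac{1}{14} \approx 0.071429$
$G = -4$ ($G = 4 \left(-1\right) = -4$)
$F{\left(T,j \right)} = 1 + j$ ($F{\left(T,j \right)} = \left(j + 1\right) + 0 = \left(1 + j\right) + 0 = 1 + j$)
$- 198 F{\left(E,G \right)} = - 198 \left(1 - 4\right) = \left(-198\right) \left(-3\right) = 594$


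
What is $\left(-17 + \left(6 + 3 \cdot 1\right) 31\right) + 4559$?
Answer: $4821$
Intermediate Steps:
$\left(-17 + \left(6 + 3 \cdot 1\right) 31\right) + 4559 = \left(-17 + \left(6 + 3\right) 31\right) + 4559 = \left(-17 + 9 \cdot 31\right) + 4559 = \left(-17 + 279\right) + 4559 = 262 + 4559 = 4821$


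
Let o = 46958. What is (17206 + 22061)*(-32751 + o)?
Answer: 557866269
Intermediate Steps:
(17206 + 22061)*(-32751 + o) = (17206 + 22061)*(-32751 + 46958) = 39267*14207 = 557866269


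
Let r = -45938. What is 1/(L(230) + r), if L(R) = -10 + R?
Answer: -1/45718 ≈ -2.1873e-5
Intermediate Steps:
1/(L(230) + r) = 1/((-10 + 230) - 45938) = 1/(220 - 45938) = 1/(-45718) = -1/45718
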